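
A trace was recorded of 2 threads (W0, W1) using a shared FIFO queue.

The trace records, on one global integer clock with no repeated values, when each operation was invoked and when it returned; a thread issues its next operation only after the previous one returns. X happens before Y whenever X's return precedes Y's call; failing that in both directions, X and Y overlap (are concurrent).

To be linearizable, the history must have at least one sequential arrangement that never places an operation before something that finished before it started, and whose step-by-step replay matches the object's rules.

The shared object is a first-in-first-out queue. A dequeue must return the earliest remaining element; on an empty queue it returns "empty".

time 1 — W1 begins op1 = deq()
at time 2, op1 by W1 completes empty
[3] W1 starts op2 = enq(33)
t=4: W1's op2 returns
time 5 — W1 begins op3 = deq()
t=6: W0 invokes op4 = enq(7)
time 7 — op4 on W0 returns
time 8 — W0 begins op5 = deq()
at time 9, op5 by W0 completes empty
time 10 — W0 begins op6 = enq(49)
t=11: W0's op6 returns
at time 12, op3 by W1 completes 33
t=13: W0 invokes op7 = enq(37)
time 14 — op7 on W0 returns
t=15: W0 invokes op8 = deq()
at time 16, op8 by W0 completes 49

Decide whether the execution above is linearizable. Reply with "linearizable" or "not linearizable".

not linearizable

prefix check: 1..8 passes, 1..9 fails once op5's time-9 response joins
a single order respects real time; the 4 completed FIFO queue operations fail replay along it
including or dropping the 1 pending operation (op3) in any combination fails
sample order op1, op2, op4, op5 (pending dropped) stalls at step 4 — op5 deq() → empty has no legal effect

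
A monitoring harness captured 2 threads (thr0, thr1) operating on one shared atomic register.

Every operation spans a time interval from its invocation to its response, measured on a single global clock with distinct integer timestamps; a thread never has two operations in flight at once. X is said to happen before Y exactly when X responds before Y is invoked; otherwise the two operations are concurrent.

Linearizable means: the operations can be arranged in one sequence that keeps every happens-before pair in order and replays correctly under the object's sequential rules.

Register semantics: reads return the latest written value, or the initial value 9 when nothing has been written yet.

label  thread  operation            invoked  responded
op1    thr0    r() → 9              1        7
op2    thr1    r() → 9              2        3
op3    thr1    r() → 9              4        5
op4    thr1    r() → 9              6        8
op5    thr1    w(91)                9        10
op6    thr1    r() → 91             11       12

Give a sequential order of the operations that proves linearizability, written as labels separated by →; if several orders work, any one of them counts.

op1 → op2 → op3 → op4 → op5 → op6

step 1: op1 r() → 9 — value 9
step 2: op2 r() → 9 — value 9
step 3: op3 r() → 9 — value 9
step 4: op4 r() → 9 — value 9
step 5: op5 w(91) — value 91
step 6: op6 r() → 91 — value 91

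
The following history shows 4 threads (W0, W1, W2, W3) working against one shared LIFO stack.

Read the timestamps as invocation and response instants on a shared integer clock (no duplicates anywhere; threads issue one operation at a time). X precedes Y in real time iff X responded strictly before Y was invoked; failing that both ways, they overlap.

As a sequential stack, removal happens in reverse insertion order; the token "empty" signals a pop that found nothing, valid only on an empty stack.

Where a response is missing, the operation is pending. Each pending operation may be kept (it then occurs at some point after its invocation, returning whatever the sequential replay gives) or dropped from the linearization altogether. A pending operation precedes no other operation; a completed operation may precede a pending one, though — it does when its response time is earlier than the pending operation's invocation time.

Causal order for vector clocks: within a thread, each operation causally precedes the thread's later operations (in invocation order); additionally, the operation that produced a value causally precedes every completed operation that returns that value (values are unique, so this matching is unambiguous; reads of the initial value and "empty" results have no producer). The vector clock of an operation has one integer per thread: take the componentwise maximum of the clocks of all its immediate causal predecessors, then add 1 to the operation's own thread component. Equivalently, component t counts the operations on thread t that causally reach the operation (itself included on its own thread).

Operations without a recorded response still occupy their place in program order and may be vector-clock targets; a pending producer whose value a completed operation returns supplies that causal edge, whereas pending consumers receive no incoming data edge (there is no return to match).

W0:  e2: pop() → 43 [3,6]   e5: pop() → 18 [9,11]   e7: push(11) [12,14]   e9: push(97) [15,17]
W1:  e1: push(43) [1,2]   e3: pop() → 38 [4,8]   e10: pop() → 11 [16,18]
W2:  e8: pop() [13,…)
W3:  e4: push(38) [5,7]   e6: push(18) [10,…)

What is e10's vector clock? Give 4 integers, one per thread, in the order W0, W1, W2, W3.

(3, 3, 0, 2)

root op e4, invoked 5: fresh clock plus W3's own tick → (0, 0, 0, 1)
root op e8, invoked 13: fresh clock plus W2's own tick → (0, 0, 1, 0)
root op e1, invoked 1: fresh clock plus W1's own tick → (0, 1, 0, 0)
e6 (invocation 10): componentwise max over VC(e4)=(0, 0, 0, 1), +1 at W3, giving (0, 0, 0, 2)
e2 (invocation 3): componentwise max over VC(e1)=(0, 1, 0, 0), +1 at W0, giving (1, 1, 0, 0)
e3 (invocation 4): componentwise max over VC(e1)=(0, 1, 0, 0), VC(e4)=(0, 0, 0, 1), +1 at W1, giving (0, 2, 0, 1)
e5 (invocation 9): componentwise max over VC(e2)=(1, 1, 0, 0), VC(e6)=(0, 0, 0, 2), +1 at W0, giving (2, 1, 0, 2)
e7 (invocation 12): componentwise max over VC(e5)=(2, 1, 0, 2), +1 at W0, giving (3, 1, 0, 2)
e9 (invocation 15): componentwise max over VC(e7)=(3, 1, 0, 2), +1 at W0, giving (4, 1, 0, 2)
e10 (invocation 16): componentwise max over VC(e3)=(0, 2, 0, 1), VC(e7)=(3, 1, 0, 2), +1 at W1, giving (3, 3, 0, 2)
target: VC(e10) = (3, 3, 0, 2)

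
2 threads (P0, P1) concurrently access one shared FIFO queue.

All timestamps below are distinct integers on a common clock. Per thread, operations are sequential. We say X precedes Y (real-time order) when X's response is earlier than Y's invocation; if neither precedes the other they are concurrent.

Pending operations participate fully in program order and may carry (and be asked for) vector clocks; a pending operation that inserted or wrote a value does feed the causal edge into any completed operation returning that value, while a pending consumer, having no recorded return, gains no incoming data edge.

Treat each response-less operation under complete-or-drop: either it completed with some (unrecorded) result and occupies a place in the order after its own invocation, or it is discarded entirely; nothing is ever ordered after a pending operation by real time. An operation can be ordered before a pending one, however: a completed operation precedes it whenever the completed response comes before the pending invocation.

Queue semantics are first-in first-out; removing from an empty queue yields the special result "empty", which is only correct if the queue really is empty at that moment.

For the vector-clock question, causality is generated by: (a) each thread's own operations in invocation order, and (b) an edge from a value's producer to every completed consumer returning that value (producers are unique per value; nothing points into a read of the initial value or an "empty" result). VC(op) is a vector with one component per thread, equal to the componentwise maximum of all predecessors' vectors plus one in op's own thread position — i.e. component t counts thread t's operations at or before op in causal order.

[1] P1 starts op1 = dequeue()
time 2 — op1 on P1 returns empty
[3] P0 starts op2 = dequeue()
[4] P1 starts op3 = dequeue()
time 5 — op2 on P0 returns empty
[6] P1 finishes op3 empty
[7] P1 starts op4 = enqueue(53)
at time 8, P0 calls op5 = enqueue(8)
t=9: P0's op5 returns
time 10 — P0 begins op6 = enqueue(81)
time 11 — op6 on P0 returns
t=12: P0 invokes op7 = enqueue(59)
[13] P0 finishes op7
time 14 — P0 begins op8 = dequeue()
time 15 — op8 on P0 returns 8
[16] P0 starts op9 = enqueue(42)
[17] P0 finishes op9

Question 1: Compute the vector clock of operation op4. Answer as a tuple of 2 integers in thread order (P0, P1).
invoked at 1, op1 has no predecessors; its own P1 bump gives (0, 1)
invoked at 3, op2 has no predecessors; its own P0 bump gives (1, 0)
invoked at 4, op3 merges VC(op1)=(0, 1) and bumps P1's slot → (0, 2)
invoked at 8, op5 merges VC(op2)=(1, 0) and bumps P0's slot → (2, 0)
invoked at 7, op4 merges VC(op3)=(0, 2) and bumps P1's slot → (0, 3)
invoked at 10, op6 merges VC(op5)=(2, 0) and bumps P0's slot → (3, 0)
invoked at 12, op7 merges VC(op6)=(3, 0) and bumps P0's slot → (4, 0)
invoked at 14, op8 merges VC(op5)=(2, 0), VC(op7)=(4, 0) and bumps P0's slot → (5, 0)
invoked at 16, op9 merges VC(op8)=(5, 0) and bumps P0's slot → (6, 0)
target: VC(op4) = (0, 3)

(0, 3)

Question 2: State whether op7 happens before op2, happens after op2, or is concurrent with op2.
op7 spans [12,13], op2 spans [3,5]
resp(op2)=5 < inv(op7)=12

after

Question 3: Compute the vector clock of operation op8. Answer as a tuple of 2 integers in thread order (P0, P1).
op1, invoked 1, has no incoming edges; only P1's bump applies → (0, 1)
op2, invoked 3, has no incoming edges; only P0's bump applies → (1, 0)
op3, invoked 4, takes VC(op1)=(0, 1) under max, adds 1 for P1 → (0, 2)
op5, invoked 8, takes VC(op2)=(1, 0) under max, adds 1 for P0 → (2, 0)
op4, invoked 7, takes VC(op3)=(0, 2) under max, adds 1 for P1 → (0, 3)
op6, invoked 10, takes VC(op5)=(2, 0) under max, adds 1 for P0 → (3, 0)
op7, invoked 12, takes VC(op6)=(3, 0) under max, adds 1 for P0 → (4, 0)
op8, invoked 14, takes VC(op5)=(2, 0), VC(op7)=(4, 0) under max, adds 1 for P0 → (5, 0)
op9, invoked 16, takes VC(op8)=(5, 0) under max, adds 1 for P0 → (6, 0)
target: VC(op8) = (5, 0)

(5, 0)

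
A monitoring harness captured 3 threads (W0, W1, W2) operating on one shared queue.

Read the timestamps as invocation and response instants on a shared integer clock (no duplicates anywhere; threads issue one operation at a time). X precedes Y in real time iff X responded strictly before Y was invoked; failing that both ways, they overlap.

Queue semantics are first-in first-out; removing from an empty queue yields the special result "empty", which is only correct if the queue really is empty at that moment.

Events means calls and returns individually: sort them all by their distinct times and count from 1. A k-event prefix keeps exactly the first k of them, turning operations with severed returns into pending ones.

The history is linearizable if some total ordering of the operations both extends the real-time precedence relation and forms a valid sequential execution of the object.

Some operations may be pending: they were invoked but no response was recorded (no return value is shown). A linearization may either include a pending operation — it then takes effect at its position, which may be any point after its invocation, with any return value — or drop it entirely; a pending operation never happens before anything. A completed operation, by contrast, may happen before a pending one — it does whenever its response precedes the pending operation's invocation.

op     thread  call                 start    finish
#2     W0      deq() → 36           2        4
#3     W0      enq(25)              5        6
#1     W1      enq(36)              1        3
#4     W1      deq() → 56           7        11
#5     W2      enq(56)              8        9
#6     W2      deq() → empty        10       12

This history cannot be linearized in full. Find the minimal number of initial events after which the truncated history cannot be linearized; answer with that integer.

12

events 1..11 are linearizable; a witness order is #1, #2, #3, #5, #6, #4:
after step 1 (#1 enq(36)): queue <36>
after step 2 (#2 deq() → 36): queue <>
after step 3 (#3 enq(25)): queue <25>
after step 4 (#5 enq(56)): queue <25,56>
after step 5 (#6 deq() (pending, included)): queue <56>
after step 6 (#4 deq() → 56): queue <>
include event 12 — #6 responding at 12 — and every candidate order breaks
sample order #1, #2, #3, #4, #5, #6 stalls at step 4 — #4 deq() → 56 has no legal effect
sample order #1, #2, #3, #5, #4, #6 stalls at step 5 — #4 deq() → 56 has no legal effect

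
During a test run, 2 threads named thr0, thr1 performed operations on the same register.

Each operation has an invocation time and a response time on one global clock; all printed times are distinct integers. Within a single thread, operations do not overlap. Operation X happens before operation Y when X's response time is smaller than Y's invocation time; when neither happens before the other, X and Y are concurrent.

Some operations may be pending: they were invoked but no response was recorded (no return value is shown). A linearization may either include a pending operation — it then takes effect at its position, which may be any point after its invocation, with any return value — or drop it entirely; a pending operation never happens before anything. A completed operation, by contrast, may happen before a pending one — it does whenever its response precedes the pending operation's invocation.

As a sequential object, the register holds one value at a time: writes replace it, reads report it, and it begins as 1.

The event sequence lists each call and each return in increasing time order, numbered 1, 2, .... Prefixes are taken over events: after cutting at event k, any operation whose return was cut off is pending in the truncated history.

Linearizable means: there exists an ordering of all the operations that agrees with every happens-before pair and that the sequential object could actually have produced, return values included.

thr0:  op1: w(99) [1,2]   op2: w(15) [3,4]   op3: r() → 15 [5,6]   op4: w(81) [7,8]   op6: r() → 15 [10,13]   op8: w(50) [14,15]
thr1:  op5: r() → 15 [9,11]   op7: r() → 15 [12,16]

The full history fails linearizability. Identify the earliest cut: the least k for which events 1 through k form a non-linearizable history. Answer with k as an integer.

events 1..10 are still linearizable — one witness is op1, op2, op3, op4:
1. op1 w(99), leaving value 99
2. op2 w(15), leaving value 15
3. op3 r() → 15, leaving value 15
4. op4 w(81), leaving value 81
event 11 — op5's response, time 11 — after it, nothing linearizes
completion choices over the 1 pending operation (op6) were checked; none helps
one such order, op1, op2, op3, op4, op5 (pending dropped), breaks at step 5 where op5 r() → 15 is illegal

11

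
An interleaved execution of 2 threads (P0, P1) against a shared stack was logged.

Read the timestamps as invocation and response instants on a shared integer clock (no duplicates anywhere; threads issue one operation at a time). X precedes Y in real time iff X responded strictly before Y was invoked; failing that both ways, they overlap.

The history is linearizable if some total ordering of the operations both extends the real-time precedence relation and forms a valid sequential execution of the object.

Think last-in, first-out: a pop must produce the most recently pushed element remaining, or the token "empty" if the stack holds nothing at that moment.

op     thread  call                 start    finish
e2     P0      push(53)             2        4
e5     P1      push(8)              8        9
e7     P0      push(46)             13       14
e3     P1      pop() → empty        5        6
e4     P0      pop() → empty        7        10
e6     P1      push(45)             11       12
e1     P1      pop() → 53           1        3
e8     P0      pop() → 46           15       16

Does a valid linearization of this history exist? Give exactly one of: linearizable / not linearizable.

linearizable

witness order: e2, e1, e3, e4, e5, e6, e7, e8
1. e2 push(53), leaving stack <53>
2. e1 pop() → 53, leaving stack <>
3. e3 pop() → empty, leaving stack <>
4. e4 pop() → empty, leaving stack <>
5. e5 push(8), leaving stack <8>
6. e6 push(45), leaving stack <8,45>
7. e7 push(46), leaving stack <8,45,46>
8. e8 pop() → 46, leaving stack <8,45>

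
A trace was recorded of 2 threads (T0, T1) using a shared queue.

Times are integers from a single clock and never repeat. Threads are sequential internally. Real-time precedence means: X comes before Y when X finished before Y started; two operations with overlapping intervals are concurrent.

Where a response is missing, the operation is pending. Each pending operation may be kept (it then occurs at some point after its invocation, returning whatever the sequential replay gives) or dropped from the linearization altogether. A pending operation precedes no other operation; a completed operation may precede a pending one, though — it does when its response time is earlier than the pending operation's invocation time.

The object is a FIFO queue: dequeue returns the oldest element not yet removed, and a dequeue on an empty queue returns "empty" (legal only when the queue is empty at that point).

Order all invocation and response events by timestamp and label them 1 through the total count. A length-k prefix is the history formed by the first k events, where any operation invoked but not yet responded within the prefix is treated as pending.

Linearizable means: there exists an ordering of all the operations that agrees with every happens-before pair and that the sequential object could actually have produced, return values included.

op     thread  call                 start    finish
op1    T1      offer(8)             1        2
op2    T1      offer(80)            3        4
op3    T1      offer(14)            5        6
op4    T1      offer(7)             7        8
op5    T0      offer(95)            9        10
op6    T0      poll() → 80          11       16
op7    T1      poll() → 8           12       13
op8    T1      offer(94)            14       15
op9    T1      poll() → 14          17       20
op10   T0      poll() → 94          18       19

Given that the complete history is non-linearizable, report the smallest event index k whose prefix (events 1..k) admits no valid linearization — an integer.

one valid order for events 1..18 is op1, op2, op3, op4, op5, op7, op6, op8:
step 1: op1 offer(8) — queue <8>
step 2: op2 offer(80) — queue <8,80>
step 3: op3 offer(14) — queue <8,80,14>
step 4: op4 offer(7) — queue <8,80,14,7>
step 5: op5 offer(95) — queue <8,80,14,7,95>
step 6: op7 poll() → 8 — queue <80,14,7,95>
step 7: op6 poll() → 80 — queue <14,7,95>
step 8: op8 offer(94) — queue <14,7,95,94>
include event 19 — op10 responding at 19 — and every candidate order breaks
every completion of the 1 pending operation (op9) was checked; none linearizes
for example op1, op2, op3, op4, op5, op6, op7, op8, op10 (pending dropped) fails at step 6: op6 poll() → 80 is not legal there
for example op1, op2, op3, op4, op5, op7, op6, op8, op10 (pending dropped) fails at step 9: op10 poll() → 94 is not legal there

19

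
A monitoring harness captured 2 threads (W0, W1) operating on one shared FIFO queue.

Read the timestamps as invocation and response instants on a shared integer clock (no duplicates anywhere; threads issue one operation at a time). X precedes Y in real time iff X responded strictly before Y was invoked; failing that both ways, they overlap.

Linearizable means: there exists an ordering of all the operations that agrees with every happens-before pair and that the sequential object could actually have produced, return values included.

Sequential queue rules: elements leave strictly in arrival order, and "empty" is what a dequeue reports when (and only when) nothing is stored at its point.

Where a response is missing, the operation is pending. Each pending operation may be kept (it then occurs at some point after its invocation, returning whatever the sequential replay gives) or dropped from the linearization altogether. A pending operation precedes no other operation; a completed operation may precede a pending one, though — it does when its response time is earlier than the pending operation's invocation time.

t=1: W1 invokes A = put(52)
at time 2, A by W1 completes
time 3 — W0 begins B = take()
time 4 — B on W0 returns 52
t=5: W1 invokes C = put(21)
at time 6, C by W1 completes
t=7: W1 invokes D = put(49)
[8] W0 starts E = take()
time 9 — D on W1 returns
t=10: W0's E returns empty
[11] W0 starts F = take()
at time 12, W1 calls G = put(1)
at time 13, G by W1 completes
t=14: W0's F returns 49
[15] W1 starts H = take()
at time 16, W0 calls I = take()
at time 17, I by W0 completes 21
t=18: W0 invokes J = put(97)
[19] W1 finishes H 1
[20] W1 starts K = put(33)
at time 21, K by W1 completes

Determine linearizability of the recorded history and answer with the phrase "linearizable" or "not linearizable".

not linearizable

events 1..9 are fine; event 10 — the response of E at time 10 — makes the prefix non-linearizable
all 2 real-time-respecting orders fail — 5 completed FIFO queue operations, no legal replay
take A, B, C, D, E: step 5 already fails, because E take() → empty cannot occur there
take A, B, C, E, D: step 4 already fails, because E take() → empty cannot occur there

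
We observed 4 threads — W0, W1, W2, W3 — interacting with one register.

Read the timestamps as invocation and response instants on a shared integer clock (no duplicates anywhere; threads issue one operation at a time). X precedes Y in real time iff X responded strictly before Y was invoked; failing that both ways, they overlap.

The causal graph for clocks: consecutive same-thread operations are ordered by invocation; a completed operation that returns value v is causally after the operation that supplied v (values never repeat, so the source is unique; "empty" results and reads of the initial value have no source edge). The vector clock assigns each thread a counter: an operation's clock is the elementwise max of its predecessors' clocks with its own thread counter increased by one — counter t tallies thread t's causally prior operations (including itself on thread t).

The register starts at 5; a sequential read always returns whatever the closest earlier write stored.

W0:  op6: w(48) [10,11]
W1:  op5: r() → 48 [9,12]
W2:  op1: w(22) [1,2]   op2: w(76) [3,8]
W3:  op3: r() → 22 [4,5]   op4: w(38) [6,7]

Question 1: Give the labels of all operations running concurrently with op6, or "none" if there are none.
overlap test against op6 [10,11]: concurrent iff the interval meets 10..11
op1 [1,2]: before
op2 [3,8]: before
op3 [4,5]: before
op4 [6,7]: before
op5 [9,12]: concurrent

op5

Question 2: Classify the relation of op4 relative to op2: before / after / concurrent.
op4 spans [6,7], op2 spans [3,8]
the intervals overlap in both directions

concurrent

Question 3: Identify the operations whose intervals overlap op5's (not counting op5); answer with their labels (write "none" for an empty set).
op5 spans [9,12]; an op avoiding the whole window 9..12 is ordered, any other is concurrent
op1 [1,2]: before
op2 [3,8]: before
op3 [4,5]: before
op4 [6,7]: before
op6 [10,11]: concurrent

op6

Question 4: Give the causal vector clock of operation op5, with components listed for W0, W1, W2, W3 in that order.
VC(op1, invoked at 1): no causal predecessors; +1 on W2 → (0, 0, 1, 0)
VC(op6, invoked at 10): no causal predecessors; +1 on W0 → (1, 0, 0, 0)
invoked at 4, op3 merges VC(op1)=(0, 0, 1, 0) and bumps W3's slot → (0, 0, 1, 1)
invoked at 3, op2 merges VC(op1)=(0, 0, 1, 0) and bumps W2's slot → (0, 0, 2, 0)
invoked at 9, op5 merges VC(op6)=(1, 0, 0, 0) and bumps W1's slot → (1, 1, 0, 0)
invoked at 6, op4 merges VC(op3)=(0, 0, 1, 1) and bumps W3's slot → (0, 0, 1, 2)
target: VC(op5) = (1, 1, 0, 0)

(1, 1, 0, 0)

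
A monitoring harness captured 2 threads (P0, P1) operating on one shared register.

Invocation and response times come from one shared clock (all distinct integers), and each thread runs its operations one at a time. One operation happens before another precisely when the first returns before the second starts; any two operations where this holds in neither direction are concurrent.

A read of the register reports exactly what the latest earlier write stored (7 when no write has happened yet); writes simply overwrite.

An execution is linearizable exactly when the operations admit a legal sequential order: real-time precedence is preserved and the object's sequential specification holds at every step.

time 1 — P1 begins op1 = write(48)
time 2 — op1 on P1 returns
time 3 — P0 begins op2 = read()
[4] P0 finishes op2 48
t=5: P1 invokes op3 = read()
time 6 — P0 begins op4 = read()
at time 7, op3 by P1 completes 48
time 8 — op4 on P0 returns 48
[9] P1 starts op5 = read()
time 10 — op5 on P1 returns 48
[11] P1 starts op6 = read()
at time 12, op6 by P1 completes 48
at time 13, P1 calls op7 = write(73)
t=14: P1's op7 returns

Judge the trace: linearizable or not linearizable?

a witness: op1, op2, op3, op4, op5, op6, op7
after step 1 (op1 write(48)): value 48
after step 2 (op2 read() → 48): value 48
after step 3 (op3 read() → 48): value 48
after step 4 (op4 read() → 48): value 48
after step 5 (op5 read() → 48): value 48
after step 6 (op6 read() → 48): value 48
after step 7 (op7 write(73)): value 73

linearizable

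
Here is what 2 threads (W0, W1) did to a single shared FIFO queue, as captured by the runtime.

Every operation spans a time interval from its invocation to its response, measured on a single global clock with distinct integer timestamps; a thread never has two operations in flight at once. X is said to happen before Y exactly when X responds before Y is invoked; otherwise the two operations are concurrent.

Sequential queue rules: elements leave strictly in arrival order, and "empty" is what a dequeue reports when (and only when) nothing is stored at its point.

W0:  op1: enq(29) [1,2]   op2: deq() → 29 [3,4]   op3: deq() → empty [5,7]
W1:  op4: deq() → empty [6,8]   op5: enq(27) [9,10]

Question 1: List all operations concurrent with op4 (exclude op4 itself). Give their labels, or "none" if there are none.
op3

op4 spans [6,8]: anything still running between times 6 and 8 counts as concurrent
op1 [1,2]: before
op2 [3,4]: before
op3 [5,7]: concurrent
op5 [9,10]: after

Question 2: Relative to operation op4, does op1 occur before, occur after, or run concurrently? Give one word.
before

op1 spans [1,2], op4 spans [6,8]
resp(op1)=2 < inv(op4)=6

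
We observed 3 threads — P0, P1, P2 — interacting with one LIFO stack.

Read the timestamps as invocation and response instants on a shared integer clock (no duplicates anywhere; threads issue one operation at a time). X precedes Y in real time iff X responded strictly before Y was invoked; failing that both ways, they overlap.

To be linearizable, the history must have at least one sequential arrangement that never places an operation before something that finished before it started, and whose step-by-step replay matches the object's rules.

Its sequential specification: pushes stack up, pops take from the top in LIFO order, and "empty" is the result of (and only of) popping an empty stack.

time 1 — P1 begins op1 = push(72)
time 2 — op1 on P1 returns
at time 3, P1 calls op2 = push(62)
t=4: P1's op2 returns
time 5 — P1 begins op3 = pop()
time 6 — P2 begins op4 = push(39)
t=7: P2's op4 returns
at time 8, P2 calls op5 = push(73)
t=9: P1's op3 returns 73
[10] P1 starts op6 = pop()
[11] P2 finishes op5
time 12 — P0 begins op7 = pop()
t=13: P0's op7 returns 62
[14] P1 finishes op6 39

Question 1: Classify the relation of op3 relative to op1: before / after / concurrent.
after

op3 spans [5,9], op1 spans [1,2]
resp(op1)=2 < inv(op3)=5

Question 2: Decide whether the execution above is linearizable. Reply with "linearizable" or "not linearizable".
linearizable

a witness: op1, op2, op4, op5, op3, op6, op7
step 1: op1 push(72) — stack <72>
step 2: op2 push(62) — stack <72,62>
step 3: op4 push(39) — stack <72,62,39>
step 4: op5 push(73) — stack <72,62,39,73>
step 5: op3 pop() → 73 — stack <72,62,39>
step 6: op6 pop() → 39 — stack <72,62>
step 7: op7 pop() → 62 — stack <72>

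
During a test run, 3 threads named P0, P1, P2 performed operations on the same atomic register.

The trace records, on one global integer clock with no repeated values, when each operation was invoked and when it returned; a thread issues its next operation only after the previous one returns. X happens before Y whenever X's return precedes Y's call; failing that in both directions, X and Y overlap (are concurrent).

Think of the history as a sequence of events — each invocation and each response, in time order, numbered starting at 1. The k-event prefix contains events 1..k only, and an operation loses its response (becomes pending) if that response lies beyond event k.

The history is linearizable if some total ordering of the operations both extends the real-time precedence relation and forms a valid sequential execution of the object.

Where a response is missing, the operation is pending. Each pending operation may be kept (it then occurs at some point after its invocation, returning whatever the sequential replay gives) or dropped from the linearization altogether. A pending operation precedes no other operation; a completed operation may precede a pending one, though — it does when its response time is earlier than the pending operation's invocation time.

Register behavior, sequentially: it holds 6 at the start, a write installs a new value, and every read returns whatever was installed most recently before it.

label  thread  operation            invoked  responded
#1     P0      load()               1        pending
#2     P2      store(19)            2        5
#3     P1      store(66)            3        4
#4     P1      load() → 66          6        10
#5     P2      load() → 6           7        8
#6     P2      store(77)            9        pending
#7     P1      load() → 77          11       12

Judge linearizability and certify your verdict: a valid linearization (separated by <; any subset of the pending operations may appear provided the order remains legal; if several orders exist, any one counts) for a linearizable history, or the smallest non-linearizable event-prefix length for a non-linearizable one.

already the first 8 events (up to #5's response at time 8) admit no linearization; the first 7 still do
every one of the 2 real-time-consistent orders over 3 completed atomic register ops fails the sequential spec
no escape via the 2 pending operations (#1, #4): every completion choice fails
one such order, #2, #3, #5 (pending dropped), breaks at step 3 where #5 load() → 6 is illegal
one such order, #3, #2, #5 (pending dropped), breaks at step 3 where #5 load() → 6 is illegal

not linearizable — minimal violating prefix: 8 events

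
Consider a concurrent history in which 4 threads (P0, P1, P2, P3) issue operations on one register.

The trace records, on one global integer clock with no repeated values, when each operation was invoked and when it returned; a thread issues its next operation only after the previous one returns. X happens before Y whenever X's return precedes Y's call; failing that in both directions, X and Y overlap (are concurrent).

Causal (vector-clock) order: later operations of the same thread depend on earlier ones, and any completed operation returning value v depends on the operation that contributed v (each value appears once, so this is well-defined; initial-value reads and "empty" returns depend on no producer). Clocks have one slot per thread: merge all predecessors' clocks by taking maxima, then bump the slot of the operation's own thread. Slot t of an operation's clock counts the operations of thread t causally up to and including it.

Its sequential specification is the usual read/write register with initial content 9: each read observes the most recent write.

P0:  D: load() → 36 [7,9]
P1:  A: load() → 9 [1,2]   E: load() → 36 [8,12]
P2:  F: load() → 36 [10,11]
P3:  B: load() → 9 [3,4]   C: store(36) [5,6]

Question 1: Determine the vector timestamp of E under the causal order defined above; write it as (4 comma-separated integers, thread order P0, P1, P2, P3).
Answer: (0, 2, 0, 2)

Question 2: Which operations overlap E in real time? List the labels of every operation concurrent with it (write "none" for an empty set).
Answer: D, F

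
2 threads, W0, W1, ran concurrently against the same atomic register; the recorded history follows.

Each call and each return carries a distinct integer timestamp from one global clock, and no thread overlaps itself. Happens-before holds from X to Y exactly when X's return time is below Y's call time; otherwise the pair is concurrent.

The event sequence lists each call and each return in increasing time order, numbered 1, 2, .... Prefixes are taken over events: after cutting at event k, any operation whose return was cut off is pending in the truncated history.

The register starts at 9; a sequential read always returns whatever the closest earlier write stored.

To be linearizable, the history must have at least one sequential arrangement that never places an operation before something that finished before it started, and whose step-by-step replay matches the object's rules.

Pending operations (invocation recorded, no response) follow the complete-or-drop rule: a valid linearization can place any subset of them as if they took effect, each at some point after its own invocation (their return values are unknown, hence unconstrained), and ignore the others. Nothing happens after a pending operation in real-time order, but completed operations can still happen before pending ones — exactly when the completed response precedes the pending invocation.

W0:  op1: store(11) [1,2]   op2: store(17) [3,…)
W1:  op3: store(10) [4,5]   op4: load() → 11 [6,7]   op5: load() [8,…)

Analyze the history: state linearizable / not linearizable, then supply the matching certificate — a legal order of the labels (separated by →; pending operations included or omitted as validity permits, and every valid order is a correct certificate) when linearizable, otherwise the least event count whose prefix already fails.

already the first 7 events (up to op4's response at time 7) admit no linearization; the first 6 still do
a single order respects real time; the 3 completed atomic register operations fail replay along it
including or dropping the 1 pending operation (op2) in any combination fails
for example op1, op3, op4 (pending dropped) fails at step 3: op4 load() → 11 is not legal there

not linearizable — minimal violating prefix: 7 events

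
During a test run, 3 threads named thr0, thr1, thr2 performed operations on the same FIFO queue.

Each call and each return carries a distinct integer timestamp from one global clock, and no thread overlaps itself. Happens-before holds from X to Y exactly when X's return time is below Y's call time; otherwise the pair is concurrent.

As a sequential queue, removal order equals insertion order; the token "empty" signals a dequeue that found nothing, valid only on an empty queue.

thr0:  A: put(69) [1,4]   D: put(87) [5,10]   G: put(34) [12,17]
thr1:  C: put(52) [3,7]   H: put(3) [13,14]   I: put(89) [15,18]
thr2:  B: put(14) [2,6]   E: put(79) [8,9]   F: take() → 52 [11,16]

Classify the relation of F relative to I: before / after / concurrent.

concurrent

F spans [11,16], I spans [15,18]
the intervals overlap in both directions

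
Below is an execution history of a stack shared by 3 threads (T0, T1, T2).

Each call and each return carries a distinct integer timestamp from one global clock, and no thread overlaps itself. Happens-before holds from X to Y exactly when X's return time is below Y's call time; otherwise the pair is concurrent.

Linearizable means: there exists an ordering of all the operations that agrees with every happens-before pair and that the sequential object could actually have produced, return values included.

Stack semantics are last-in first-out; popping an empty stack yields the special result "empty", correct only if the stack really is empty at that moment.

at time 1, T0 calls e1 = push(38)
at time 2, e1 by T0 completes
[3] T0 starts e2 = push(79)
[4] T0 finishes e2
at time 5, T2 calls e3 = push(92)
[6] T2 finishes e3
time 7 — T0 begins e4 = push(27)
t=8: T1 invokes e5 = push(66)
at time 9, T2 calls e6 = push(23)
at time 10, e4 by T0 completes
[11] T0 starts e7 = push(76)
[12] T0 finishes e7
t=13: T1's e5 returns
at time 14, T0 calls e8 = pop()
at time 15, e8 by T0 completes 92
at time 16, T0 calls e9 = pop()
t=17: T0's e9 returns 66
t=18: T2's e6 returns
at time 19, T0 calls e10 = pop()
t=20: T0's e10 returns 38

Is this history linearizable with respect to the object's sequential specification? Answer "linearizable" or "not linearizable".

already the first 15 events (up to e8's response at time 15) admit no linearization; the first 14 still do
all 3 real-time-respecting orders fail — 7 completed stack operations, no legal replay
no completion choice of the 1 pending operation (e6) rescues it — every subset was tried
e.g. e1, e2, e3, e4, e5, e7, e8 (pending dropped): illegal at step 7, since e8 pop() → 92 cannot apply there
e.g. e1, e2, e3, e4, e7, e5, e8 (pending dropped): illegal at step 7, since e8 pop() → 92 cannot apply there

not linearizable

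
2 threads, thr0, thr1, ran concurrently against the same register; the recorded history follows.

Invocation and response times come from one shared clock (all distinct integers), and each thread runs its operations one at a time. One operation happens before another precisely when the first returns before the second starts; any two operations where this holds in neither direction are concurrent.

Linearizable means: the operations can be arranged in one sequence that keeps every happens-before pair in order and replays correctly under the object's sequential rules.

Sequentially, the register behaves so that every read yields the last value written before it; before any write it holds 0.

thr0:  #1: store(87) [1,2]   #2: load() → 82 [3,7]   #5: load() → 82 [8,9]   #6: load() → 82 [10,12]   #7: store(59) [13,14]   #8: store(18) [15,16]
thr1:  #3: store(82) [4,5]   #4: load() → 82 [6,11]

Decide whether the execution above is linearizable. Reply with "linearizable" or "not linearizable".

linearizable

witness order: #1, #3, #2, #4, #5, #6, #7, #8
step 1: #1 store(87) — value 87
step 2: #3 store(82) — value 82
step 3: #2 load() → 82 — value 82
step 4: #4 load() → 82 — value 82
step 5: #5 load() → 82 — value 82
step 6: #6 load() → 82 — value 82
step 7: #7 store(59) — value 59
step 8: #8 store(18) — value 18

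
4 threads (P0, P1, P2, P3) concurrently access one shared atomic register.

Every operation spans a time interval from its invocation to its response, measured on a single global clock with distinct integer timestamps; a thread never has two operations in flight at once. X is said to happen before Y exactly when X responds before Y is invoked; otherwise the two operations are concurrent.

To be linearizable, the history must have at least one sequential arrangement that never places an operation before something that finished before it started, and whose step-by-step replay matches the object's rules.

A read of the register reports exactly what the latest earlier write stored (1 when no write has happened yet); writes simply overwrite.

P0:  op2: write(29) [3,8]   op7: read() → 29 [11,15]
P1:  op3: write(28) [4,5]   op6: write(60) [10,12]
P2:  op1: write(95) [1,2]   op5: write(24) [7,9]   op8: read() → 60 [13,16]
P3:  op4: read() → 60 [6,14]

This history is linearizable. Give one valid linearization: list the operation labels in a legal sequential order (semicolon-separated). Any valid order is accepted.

step 1: op1 write(95) — value 95
step 2: op3 write(28) — value 28
step 3: op5 write(24) — value 24
step 4: op2 write(29) — value 29
step 5: op7 read() → 29 — value 29
step 6: op6 write(60) — value 60
step 7: op4 read() → 60 — value 60
step 8: op8 read() → 60 — value 60

op1; op3; op5; op2; op7; op6; op4; op8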